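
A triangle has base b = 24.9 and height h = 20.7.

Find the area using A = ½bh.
A = ½·b·h = ½·24.9·20.7 = ½·515.43 = 257.715

Area = 257.715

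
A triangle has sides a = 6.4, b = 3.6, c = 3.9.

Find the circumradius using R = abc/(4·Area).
First find the area with Heron's formula.
s = (6.4 + 3.6 + 3.9)/2 = 6.95
Area = √(s(s−a)(s−b)(s−c)) = √(6.95·0.55·3.35·3.05) ≈ √39.0564 ≈ 6.24951
abc = 6.4·3.6·3.9 = 89.856
R = abc/(4·Area) ≈ 89.856/(4·6.24951) = 89.856/24.998 ≈ 3.59452

R = 3.595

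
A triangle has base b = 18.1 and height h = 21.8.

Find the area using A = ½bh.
A = ½·b·h = ½·18.1·21.8 = ½·394.58 = 197.29

Area = 197.29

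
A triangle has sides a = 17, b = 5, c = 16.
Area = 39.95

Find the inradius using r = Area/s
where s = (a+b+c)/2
s = (17 + 5 + 16)/2 = 38/2 = 19
r = Area/s = 39.95/19 ≈ 2.10263

r = 2.103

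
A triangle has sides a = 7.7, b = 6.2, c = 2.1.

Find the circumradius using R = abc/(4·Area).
First find the area with Heron's formula.
s = (7.7 + 6.2 + 2.1)/2 = 8
Area = √(s(s−a)(s−b)(s−c)) = √(8·0.3·1.8·5.9) ≈ √25.488 ≈ 5.04856
abc = 7.7·6.2·2.1 = 100.254
R = abc/(4·Area) ≈ 100.254/(4·5.04856) = 100.254/20.1943 ≈ 4.96448

R = 4.964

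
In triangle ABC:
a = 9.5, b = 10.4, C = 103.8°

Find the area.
Two sides and the included angle (SAS): A = ½·a·b·sin(C) = ½·9.5·10.4·sin(103.8°)
sin(103.8°) ≈ 0.971134
A ≈ ½·98.8·0.971134 = 49.4·0.971134 ≈ 47.974

Area = 47.97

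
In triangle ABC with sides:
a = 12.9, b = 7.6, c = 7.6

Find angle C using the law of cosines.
c² = a² + b² − 2ab·cos(C)  ⇒  cos(C) = (a² + b² − c²)/(2ab)
cos(C) = (12.9² + 7.6² − 7.6²)/(2·12.9·7.6) = (166.41 + 57.76 − 57.76)/196.08 = 166.41/196.08 ≈ 0.848684
C = arccos(0.848684) ≈ 31.9312°

C = 31.93°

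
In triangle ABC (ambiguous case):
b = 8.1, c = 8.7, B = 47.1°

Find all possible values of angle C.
b/sin(B) = c/sin(C)  ⇒  sin(C) = c·sin(B)/b = 8.7·sin(47.1°)/8.1
sin(47.1°) ≈ 0.732543
sin(C) ≈ 8.7·0.732543/8.1 ≈ 6.37312/8.1 ≈ 0.786805
Candidate 1: C₁ = arcsin(0.786805) ≈ 51.888°  →  A = 180° − 47.1° − 51.888° ≈ 81.012° > 0, valid
Candidate 2: C₂ = 180° − C₁ ≈ 128.112°  →  A = 180° − 47.1° − 128.112° ≈ 4.78796° > 0, valid

C = 51.89° or C = 128.1° (two solutions)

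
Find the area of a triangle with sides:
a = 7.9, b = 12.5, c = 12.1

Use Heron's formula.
s = (7.9 + 12.5 + 12.1)/2 = 32.5/2 = 16.25
s − a = 8.35, s − b = 3.75, s − c = 4.15
s(s−a)(s−b)(s−c) = 16.25·8.35·3.75·4.15 ≈ 2111.64
Area = √2111.64 ≈ 45.9525

Area = 45.95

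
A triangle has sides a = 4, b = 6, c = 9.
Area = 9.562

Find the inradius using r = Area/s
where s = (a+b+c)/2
s = (4 + 6 + 9)/2 = 19/2 = 9.5
r = Area/s = 9.562/9.5 ≈ 1.00653

r = 1.007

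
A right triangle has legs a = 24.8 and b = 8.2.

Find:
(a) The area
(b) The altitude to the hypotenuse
(a) The legs are perpendicular, so Area = ½·a·b = ½·24.8·8.2 = ½·203.36 = 101.68
(b) Hypotenuse c = √(a² + b²) = √(615.04 + 67.24) = √682.28 ≈ 26.1205
    Area = ½·c·h_c  ⇒  h_c = 2·Area/c = 203.36/26.1205 ≈ 7.78546

Area = 101.68, h_c = 7.785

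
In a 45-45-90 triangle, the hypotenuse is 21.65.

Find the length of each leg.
In a 45-45-90 triangle hypotenuse = leg·√2, so leg = hypotenuse/√2.
Leg = 21.65/√2 ≈ 21.65/1.41421 ≈ 15.3089

Each leg = 15.31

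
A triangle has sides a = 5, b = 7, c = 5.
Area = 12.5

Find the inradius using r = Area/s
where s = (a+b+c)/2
s = (5 + 7 + 5)/2 = 17/2 = 8.5
r = Area/s = 12.5/8.5 ≈ 1.47059

r = 1.471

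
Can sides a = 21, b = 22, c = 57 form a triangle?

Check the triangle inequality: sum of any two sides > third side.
a + b vs c: 21 + 22 = 43 ≤ 57  ✗
a + c vs b: 21 + 57 = 78 > 22  ✓
b + c vs a: 22 + 57 = 79 > 21  ✓

No: 21 + 22 = 43 is not > 57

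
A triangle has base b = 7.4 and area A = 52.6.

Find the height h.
A = ½·b·h  ⇒  h = 2A/b = 2·52.6/7.4 = 105.2/7.4 ≈ 14.2162

h = 14.22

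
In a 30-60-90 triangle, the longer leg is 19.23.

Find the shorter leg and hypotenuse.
In a 30-60-90 triangle the sides are in ratio 1 : √3 : 2, so short leg = long leg/√3 and hypotenuse = 2·(short leg).
Short leg = 19.23/√3 ≈ 19.23/1.73205 ≈ 11.1024
Hypotenuse = 2·11.1024 ≈ 22.2049

Short leg = 11.1, Hypotenuse = 22.2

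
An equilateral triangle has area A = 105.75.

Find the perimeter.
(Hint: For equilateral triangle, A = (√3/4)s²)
A = (√3/4)s²  ⇒  s² = 4A/√3 = 4·105.75/√3 = 423/1.73205 ≈ 244.219
s ≈ √244.219 ≈ 15.6275
Perimeter = 3s ≈ 3·15.6275 ≈ 46.8825

Perimeter = 46.88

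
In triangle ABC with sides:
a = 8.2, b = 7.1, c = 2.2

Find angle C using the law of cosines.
c² = a² + b² − 2ab·cos(C)  ⇒  cos(C) = (a² + b² − c²)/(2ab)
cos(C) = (8.2² + 7.1² − 2.2²)/(2·8.2·7.1) = (67.24 + 50.41 − 4.84)/116.44 = 112.81/116.44 ≈ 0.968825
C = arccos(0.968825) ≈ 14.3441°

C = 14.34°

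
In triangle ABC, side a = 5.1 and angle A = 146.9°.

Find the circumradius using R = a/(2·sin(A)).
R = a/(2·sin(A)) = 5.1/(2·sin(146.9°))
sin(146.9°) ≈ 0.546102
R ≈ 5.1/(2·0.546102) = 5.1/1.0922 ≈ 4.66946

R = 4.669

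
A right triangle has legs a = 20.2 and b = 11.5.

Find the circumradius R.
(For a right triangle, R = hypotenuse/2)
Hypotenuse c = √(a² + b²) = √(408.04 + 132.25) = √540.29 ≈ 23.2441
R = c/2 ≈ 23.2441/2 ≈ 11.6221

R = 11.62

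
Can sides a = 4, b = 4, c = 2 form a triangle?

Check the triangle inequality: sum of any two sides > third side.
a + b vs c: 4 + 4 = 8 > 2  ✓
a + c vs b: 4 + 2 = 6 > 4  ✓
b + c vs a: 4 + 2 = 6 > 4  ✓

Yes, triangle inequality satisfied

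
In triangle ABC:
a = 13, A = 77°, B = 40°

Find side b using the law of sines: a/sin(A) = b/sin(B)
a/sin(A) = b/sin(B)  ⇒  b = a·sin(B)/sin(A) = 13·sin(40°)/sin(77°)
sin(40°) ≈ 0.642788, sin(77°) ≈ 0.97437
b ≈ 13·0.642788/0.97437 ≈ 8.35624/0.97437 ≈ 8.57604

b = 8.576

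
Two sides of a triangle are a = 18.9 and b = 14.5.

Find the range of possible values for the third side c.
Triangle inequality: |a − b| < c < a + b
|a − b| = |18.9 − 14.5| = 4.4
a + b = 18.9 + 14.5 = 33.4

4.4 < c < 33.4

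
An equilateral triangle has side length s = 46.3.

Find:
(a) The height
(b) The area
(a) The height splits the triangle into two 30-60-90 halves: h = s·√3/2 = 46.3·1.73205/2 ≈ 80.194/2 ≈ 40.097
(b) Area = (√3/4)·s² = (√3/4)·46.3² = (√3/4)·2143.69 ≈ 0.433013·2143.69 ≈ 928.245

Height = 40.1, Area = 928.2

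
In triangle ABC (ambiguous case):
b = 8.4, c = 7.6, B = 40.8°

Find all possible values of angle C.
b/sin(B) = c/sin(C)  ⇒  sin(C) = c·sin(B)/b = 7.6·sin(40.8°)/8.4
sin(40.8°) ≈ 0.653421
sin(C) ≈ 7.6·0.653421/8.4 ≈ 4.966/8.4 ≈ 0.59119
Candidate 1: C₁ = arcsin(0.59119) ≈ 36.2415°  →  A = 180° − 40.8° − 36.2415° ≈ 102.958° > 0, valid
Candidate 2: C₂ = 180° − C₁ ≈ 143.758°  →  A = 180° − 40.8° − 143.758° ≈ -4.5585° ≤ 0, not a valid triangle

C = 36.24° (one solution)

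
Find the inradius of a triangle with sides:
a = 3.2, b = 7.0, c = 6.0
r = Area/s where s is the semi-perimeter.
s = (3.2 + 7.0 + 6.0)/2 = 16.2/2 = 8.1
Area = √(s(s−a)(s−b)(s−c)) = √(8.1·4.9·1.1·2.1) ≈ √91.6839 ≈ 9.57517
r ≈ 9.57517/8.1 ≈ 1.18212

r = 1.182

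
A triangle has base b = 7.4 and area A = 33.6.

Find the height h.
A = ½·b·h  ⇒  h = 2A/b = 2·33.6/7.4 = 67.2/7.4 ≈ 9.08108

h = 9.081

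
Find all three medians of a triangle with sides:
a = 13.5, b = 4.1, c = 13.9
Median formula: m_a = ½√(2b² + 2c² − a²) (and cyclically). a² = 182.25, b² = 16.81, c² = 193.21.
m_a = ½√(2·16.81 + 2·193.21 − 182.25) = ½√237.79 ≈ ½·15.4204 ≈ 7.71022
m_b = ½√(2·182.25 + 2·193.21 − 16.81) = ½√734.11 ≈ ½·27.0945 ≈ 13.5472
m_c = ½√(2·182.25 + 2·16.81 − 193.21) = ½√204.91 ≈ ½·14.3147 ≈ 7.15734

m_a = 7.71, m_b = 13.55, m_c = 7.157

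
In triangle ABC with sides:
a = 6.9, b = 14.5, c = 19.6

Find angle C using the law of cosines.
c² = a² + b² − 2ab·cos(C)  ⇒  cos(C) = (a² + b² − c²)/(2ab)
cos(C) = (6.9² + 14.5² − 19.6²)/(2·6.9·14.5) = (47.61 + 210.25 − 384.16)/200.1 = -126.3/200.1 ≈ -0.631184
C = arccos(-0.631184) ≈ 129.138°

C = 129.1°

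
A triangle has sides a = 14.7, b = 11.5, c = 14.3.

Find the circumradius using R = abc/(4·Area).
First find the area with Heron's formula.
s = (14.7 + 11.5 + 14.3)/2 = 20.25
Area = √(s(s−a)(s−b)(s−c)) = √(20.25·5.55·8.75·5.95) ≈ √5851.17 ≈ 76.493
abc = 14.7·11.5·14.3 = 2417.415
R = abc/(4·Area) ≈ 2417.415/(4·76.493) = 2417.415/305.972 ≈ 7.90078

R = 7.901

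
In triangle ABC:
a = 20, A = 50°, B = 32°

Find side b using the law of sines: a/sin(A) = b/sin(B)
a/sin(A) = b/sin(B)  ⇒  b = a·sin(B)/sin(A) = 20·sin(32°)/sin(50°)
sin(32°) ≈ 0.529919, sin(50°) ≈ 0.766044
b ≈ 20·0.529919/0.766044 ≈ 10.5984/0.766044 ≈ 13.8352

b = 13.84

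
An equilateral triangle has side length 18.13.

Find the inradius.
r = Area/s with s the semi-perimeter.
Area = (√3/4)·18.13² = (√3/4)·328.6969 ≈ 0.433013·328.6969 ≈ 142.33
s = 3·18.13/2 = 27.195
r ≈ 142.33/27.195 ≈ 5.23368
(Equivalently r = side/(2√3) = 18.13/3.4641 ≈ 5.23368.)

r = 5.234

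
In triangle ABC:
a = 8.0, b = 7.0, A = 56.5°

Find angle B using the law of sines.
a/sin(A) = b/sin(B)  ⇒  sin(B) = b·sin(A)/a = 7.0·sin(56.5°)/8.0
sin(56.5°) ≈ 0.833886
sin(B) ≈ 7.0·0.833886/8.0 ≈ 5.8372/8.0 ≈ 0.72965
B = arcsin(0.72965) ≈ 46.8571°
(Since b ≤ a we need B ≤ A, so the obtuse alternative 180° − 46.8571° ≈ 133.143° is rejected.)

B = 46.86°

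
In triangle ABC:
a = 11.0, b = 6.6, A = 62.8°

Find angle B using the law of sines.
a/sin(A) = b/sin(B)  ⇒  sin(B) = b·sin(A)/a = 6.6·sin(62.8°)/11.0
sin(62.8°) ≈ 0.889416
sin(B) ≈ 6.6·0.889416/11.0 ≈ 5.87015/11.0 ≈ 0.53365
B = arcsin(0.53365) ≈ 32.2524°
(Since b ≤ a we need B ≤ A, so the obtuse alternative 180° − 32.2524° ≈ 147.748° is rejected.)

B = 32.25°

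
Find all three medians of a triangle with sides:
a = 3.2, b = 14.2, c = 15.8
Median formula: m_a = ½√(2b² + 2c² − a²) (and cyclically). a² = 10.24, b² = 201.64, c² = 249.64.
m_a = ½√(2·201.64 + 2·249.64 − 10.24) = ½√892.32 ≈ ½·29.8717 ≈ 14.9359
m_b = ½√(2·10.24 + 2·249.64 − 201.64) = ½√318.12 ≈ ½·17.8359 ≈ 8.91796
m_c = ½√(2·10.24 + 2·201.64 − 249.64) = ½√174.12 ≈ ½·13.1955 ≈ 6.59773

m_a = 14.94, m_b = 8.918, m_c = 6.598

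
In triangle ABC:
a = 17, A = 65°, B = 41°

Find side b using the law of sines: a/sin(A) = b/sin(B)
a/sin(A) = b/sin(B)  ⇒  b = a·sin(B)/sin(A) = 17·sin(41°)/sin(65°)
sin(41°) ≈ 0.656059, sin(65°) ≈ 0.906308
b ≈ 17·0.656059/0.906308 ≈ 11.153/0.906308 ≈ 12.306

b = 12.31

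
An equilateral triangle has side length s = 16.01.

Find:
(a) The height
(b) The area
(a) The height splits the triangle into two 30-60-90 halves: h = s·√3/2 = 16.01·1.73205/2 ≈ 27.7301/2 ≈ 13.8651
(b) Area = (√3/4)·s² = (√3/4)·16.01² = (√3/4)·256.3201 ≈ 0.433013·256.3201 ≈ 110.99

Height = 13.87, Area = 111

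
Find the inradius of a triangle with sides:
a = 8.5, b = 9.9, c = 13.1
r = Area/s where s is the semi-perimeter.
s = (8.5 + 9.9 + 13.1)/2 = 31.5/2 = 15.75
Area = √(s(s−a)(s−b)(s−c)) = √(15.75·7.25·5.85·2.65) ≈ √1770.19 ≈ 42.0736
r ≈ 42.0736/15.75 ≈ 2.67134

r = 2.671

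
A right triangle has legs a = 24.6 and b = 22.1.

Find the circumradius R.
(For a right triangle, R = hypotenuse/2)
Hypotenuse c = √(a² + b²) = √(605.16 + 488.41) = √1093.57 ≈ 33.0692
R = c/2 ≈ 33.0692/2 ≈ 16.5346

R = 16.53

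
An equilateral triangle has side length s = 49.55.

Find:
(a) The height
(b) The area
(a) The height splits the triangle into two 30-60-90 halves: h = s·√3/2 = 49.55·1.73205/2 ≈ 85.8231/2 ≈ 42.9116
(b) Area = (√3/4)·s² = (√3/4)·49.55² = (√3/4)·2455.2025 ≈ 0.433013·2455.2025 ≈ 1063.13

Height = 42.91, Area = 1063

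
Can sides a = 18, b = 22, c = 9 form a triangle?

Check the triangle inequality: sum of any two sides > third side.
a + b vs c: 18 + 22 = 40 > 9  ✓
a + c vs b: 18 + 9 = 27 > 22  ✓
b + c vs a: 22 + 9 = 31 > 18  ✓

Yes, triangle inequality satisfied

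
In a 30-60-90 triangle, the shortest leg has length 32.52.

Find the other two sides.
In a 30-60-90 triangle the sides are in ratio 1 : √3 : 2 (short leg : long leg : hypotenuse).
Long leg = 32.52·√3 ≈ 32.52·1.73205 ≈ 56.3263
Hypotenuse = 2·32.52 = 65.04

Long leg = 32.52√3 = 56.33, Hypotenuse = 65.04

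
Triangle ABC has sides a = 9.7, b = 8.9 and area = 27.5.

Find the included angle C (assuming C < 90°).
Area = ½·a·b·sin(C)  ⇒  sin(C) = 2·Area/(a·b) = 2·27.5/(9.7·8.9) = 55/86.33 ≈ 0.63709
C = arcsin(0.63709) ≈ 39.5752° (taking the acute solution since C < 90°)

C = 39.58°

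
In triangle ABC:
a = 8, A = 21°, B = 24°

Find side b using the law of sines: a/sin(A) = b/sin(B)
a/sin(A) = b/sin(B)  ⇒  b = a·sin(B)/sin(A) = 8·sin(24°)/sin(21°)
sin(24°) ≈ 0.406737, sin(21°) ≈ 0.358368
b ≈ 8·0.406737/0.358368 ≈ 3.25389/0.358368 ≈ 9.07975

b = 9.08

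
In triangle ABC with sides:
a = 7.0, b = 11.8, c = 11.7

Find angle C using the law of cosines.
c² = a² + b² − 2ab·cos(C)  ⇒  cos(C) = (a² + b² − c²)/(2ab)
cos(C) = (7.0² + 11.8² − 11.7²)/(2·7.0·11.8) = (49 + 139.24 − 136.89)/165.2 = 51.35/165.2 ≈ 0.310835
C = arccos(0.310835) ≈ 71.8904°

C = 71.89°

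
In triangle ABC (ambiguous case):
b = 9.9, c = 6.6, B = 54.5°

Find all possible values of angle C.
b/sin(B) = c/sin(C)  ⇒  sin(C) = c·sin(B)/b = 6.6·sin(54.5°)/9.9
sin(54.5°) ≈ 0.814116
sin(C) ≈ 6.6·0.814116/9.9 ≈ 5.37316/9.9 ≈ 0.542744
Candidate 1: C₁ = arcsin(0.542744) ≈ 32.8706°  →  A = 180° − 54.5° − 32.8706° ≈ 92.6294° > 0, valid
Candidate 2: C₂ = 180° − C₁ ≈ 147.129°  →  A = 180° − 54.5° − 147.129° ≈ -21.6294° ≤ 0, not a valid triangle

C = 32.87° (one solution)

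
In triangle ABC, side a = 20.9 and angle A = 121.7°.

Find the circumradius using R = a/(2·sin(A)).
R = a/(2·sin(A)) = 20.9/(2·sin(121.7°))
sin(121.7°) ≈ 0.850811
R ≈ 20.9/(2·0.850811) = 20.9/1.70162 ≈ 12.2824

R = 12.28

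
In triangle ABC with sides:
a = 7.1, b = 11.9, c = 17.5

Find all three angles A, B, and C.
Law of cosines for each angle (a² = 50.41, b² = 141.61, c² = 306.25):
cos(A) = (b² + c² − a²)/(2bc) = (141.61 + 306.25 − 50.41)/(2·11.9·17.5) = 397.45/416.5 ≈ 0.954262  ⇒  A ≈ 17.3959°
cos(B) = (a² + c² − b²)/(2ac) = (50.41 + 306.25 − 141.61)/(2·7.1·17.5) = 215.05/248.5 ≈ 0.865392  ⇒  B ≈ 30.0725°
cos(C) = (a² + b² − c²)/(2ab) = (50.41 + 141.61 − 306.25)/(2·7.1·11.9) = -114.23/168.98 ≈ -0.675997  ⇒  C ≈ 132.532°
Check: A + B + C ≈ 180°

A = 17.4°, B = 30.07°, C = 132.5°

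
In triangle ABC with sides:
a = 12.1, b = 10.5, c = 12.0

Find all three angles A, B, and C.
Law of cosines for each angle (a² = 146.41, b² = 110.25, c² = 144):
cos(A) = (b² + c² − a²)/(2bc) = (110.25 + 144 − 146.41)/(2·10.5·12.0) = 107.84/252 ≈ 0.427937  ⇒  A ≈ 64.6633°
cos(B) = (a² + c² − b²)/(2ac) = (146.41 + 144 − 110.25)/(2·12.1·12.0) = 180.16/290.4 ≈ 0.620386  ⇒  B ≈ 51.6557°
cos(C) = (a² + b² − c²)/(2ab) = (146.41 + 110.25 − 144)/(2·12.1·10.5) = 112.66/254.1 ≈ 0.443369  ⇒  C ≈ 63.681°
Check: A + B + C ≈ 180°

A = 64.66°, B = 51.66°, C = 63.68°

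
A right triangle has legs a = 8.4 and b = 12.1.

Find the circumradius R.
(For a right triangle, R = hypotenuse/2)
Hypotenuse c = √(a² + b²) = √(70.56 + 146.41) = √216.97 ≈ 14.7299
R = c/2 ≈ 14.7299/2 ≈ 7.36495

R = 7.365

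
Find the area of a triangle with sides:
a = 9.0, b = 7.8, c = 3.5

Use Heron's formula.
s = (9.0 + 7.8 + 3.5)/2 = 20.3/2 = 10.15
s − a = 1.15, s − b = 2.35, s − c = 6.65
s(s−a)(s−b)(s−c) = 10.15·1.15·2.35·6.65 ≈ 182.412
Area = √182.412 ≈ 13.506

Area = 13.51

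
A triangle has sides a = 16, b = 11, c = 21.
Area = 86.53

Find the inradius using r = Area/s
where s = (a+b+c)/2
s = (16 + 11 + 21)/2 = 48/2 = 24
r = Area/s = 86.53/24 ≈ 3.60542

r = 3.605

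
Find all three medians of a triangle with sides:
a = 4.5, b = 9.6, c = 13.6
Median formula: m_a = ½√(2b² + 2c² − a²) (and cyclically). a² = 20.25, b² = 92.16, c² = 184.96.
m_a = ½√(2·92.16 + 2·184.96 − 20.25) = ½√533.99 ≈ ½·23.1082 ≈ 11.5541
m_b = ½√(2·20.25 + 2·184.96 − 92.16) = ½√318.26 ≈ ½·17.8398 ≈ 8.91992
m_c = ½√(2·20.25 + 2·92.16 − 184.96) = ½√39.86 ≈ ½·6.31348 ≈ 3.15674

m_a = 11.55, m_b = 8.92, m_c = 3.157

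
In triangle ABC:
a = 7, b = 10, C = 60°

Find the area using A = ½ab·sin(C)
A = ½·a·b·sin(C) = ½·7·10·sin(60°)
sin(60°) ≈ 0.866025
A ≈ ½·70·0.866025 = 35·0.866025 ≈ 30.3109

Area = 30.31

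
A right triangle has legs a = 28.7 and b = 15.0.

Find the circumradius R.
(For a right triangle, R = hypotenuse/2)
Hypotenuse c = √(a² + b²) = √(823.69 + 225) = √1048.69 ≈ 32.3835
R = c/2 ≈ 32.3835/2 ≈ 16.1917

R = 16.19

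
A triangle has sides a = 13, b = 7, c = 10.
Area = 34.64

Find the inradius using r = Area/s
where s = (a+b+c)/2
s = (13 + 7 + 10)/2 = 30/2 = 15
r = Area/s = 34.64/15 ≈ 2.30933

r = 2.309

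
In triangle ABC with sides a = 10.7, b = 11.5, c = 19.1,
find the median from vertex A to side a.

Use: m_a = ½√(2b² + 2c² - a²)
m_a = ½√(2·11.5² + 2·19.1² − 10.7²) = ½√(2·132.25 + 2·364.81 − 114.49) = ½√(264.5 + 729.62 − 114.49) = ½√879.63
√879.63 ≈ 29.6586, so m_a ≈ 14.8293

m_a = 14.83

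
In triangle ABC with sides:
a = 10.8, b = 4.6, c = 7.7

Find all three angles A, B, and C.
Law of cosines for each angle (a² = 116.64, b² = 21.16, c² = 59.29):
cos(A) = (b² + c² − a²)/(2bc) = (21.16 + 59.29 − 116.64)/(2·4.6·7.7) = -36.19/70.84 ≈ -0.51087  ⇒  A ≈ 120.722°
cos(B) = (a² + c² − b²)/(2ac) = (116.64 + 59.29 − 21.16)/(2·10.8·7.7) = 154.77/166.32 ≈ 0.930556  ⇒  B ≈ 21.4784°
cos(C) = (a² + b² − c²)/(2ab) = (116.64 + 21.16 − 59.29)/(2·10.8·4.6) = 78.51/99.36 ≈ 0.790157  ⇒  C ≈ 37.7998°
Check: A + B + C ≈ 180°

A = 120.7°, B = 21.48°, C = 37.8°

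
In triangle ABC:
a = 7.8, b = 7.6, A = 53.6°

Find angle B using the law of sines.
a/sin(A) = b/sin(B)  ⇒  sin(B) = b·sin(A)/a = 7.6·sin(53.6°)/7.8
sin(53.6°) ≈ 0.804894
sin(B) ≈ 7.6·0.804894/7.8 ≈ 6.11719/7.8 ≈ 0.784255
B = arcsin(0.784255) ≈ 51.6519°
(Since b ≤ a we need B ≤ A, so the obtuse alternative 180° − 51.6519° ≈ 128.348° is rejected.)

B = 51.65°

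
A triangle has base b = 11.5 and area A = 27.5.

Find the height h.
A = ½·b·h  ⇒  h = 2A/b = 2·27.5/11.5 = 55/11.5 ≈ 4.78261

h = 4.783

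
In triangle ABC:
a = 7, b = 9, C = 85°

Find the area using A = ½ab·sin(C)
A = ½·a·b·sin(C) = ½·7·9·sin(85°)
sin(85°) ≈ 0.996195
A ≈ ½·63·0.996195 = 31.5·0.996195 ≈ 31.3801

Area = 31.38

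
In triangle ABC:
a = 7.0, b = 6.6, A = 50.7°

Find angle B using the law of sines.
a/sin(A) = b/sin(B)  ⇒  sin(B) = b·sin(A)/a = 6.6·sin(50.7°)/7.0
sin(50.7°) ≈ 0.77384
sin(B) ≈ 6.6·0.77384/7.0 ≈ 5.10735/7.0 ≈ 0.729621
B = arcsin(0.729621) ≈ 46.8546°
(Since b ≤ a we need B ≤ A, so the obtuse alternative 180° − 46.8546° ≈ 133.145° is rejected.)

B = 46.85°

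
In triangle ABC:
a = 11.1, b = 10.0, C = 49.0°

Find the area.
Two sides and the included angle (SAS): A = ½·a·b·sin(C) = ½·11.1·10.0·sin(49.0°)
sin(49.0°) ≈ 0.75471
A ≈ ½·111·0.75471 = 55.5·0.75471 ≈ 41.8864

Area = 41.89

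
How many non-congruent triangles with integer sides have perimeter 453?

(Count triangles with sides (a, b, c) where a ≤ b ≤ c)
Let a ≤ b ≤ c with a + b + c = 453. The only binding inequality is a + b > c, i.e. 453 − c > c, so c < 453/2; and c ≥ 453/3 since c is the largest side.
So 151 ≤ c ≤ 226. For each c, b runs from ⌈(453 − c)/2⌉ up to c (then a = 453 − b − c satisfies 1 ≤ a ≤ b automatically), giving c − ⌈(453 − c)/2⌉ + 1 choices.
Summing over c: 1 + 2 + 4 + 5 + … + 112 + 113  (76 terms, c = 151, …, 226) = 4332
Check (closed form: nearest integer to p²/48 for even p, (p+3)²/48 for odd p): (453+3)²/48 = 456²/48 = 207936/48 ≈ 4332.00 → 4332

4332 triangles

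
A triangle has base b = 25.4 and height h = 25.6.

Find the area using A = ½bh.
A = ½·b·h = ½·25.4·25.6 = ½·650.24 = 325.12

Area = 325.12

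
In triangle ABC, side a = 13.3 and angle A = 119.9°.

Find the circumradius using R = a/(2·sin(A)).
R = a/(2·sin(A)) = 13.3/(2·sin(119.9°))
sin(119.9°) ≈ 0.866897
R ≈ 13.3/(2·0.866897) = 13.3/1.73379 ≈ 7.67104

R = 7.671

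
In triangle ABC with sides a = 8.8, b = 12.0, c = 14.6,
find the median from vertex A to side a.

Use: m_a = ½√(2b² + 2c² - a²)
m_a = ½√(2·12.0² + 2·14.6² − 8.8²) = ½√(2·144 + 2·213.16 − 77.44) = ½√(288 + 426.32 − 77.44) = ½√636.88
√636.88 ≈ 25.2365, so m_a ≈ 12.6182

m_a = 12.62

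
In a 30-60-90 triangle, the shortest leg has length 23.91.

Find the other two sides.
In a 30-60-90 triangle the sides are in ratio 1 : √3 : 2 (short leg : long leg : hypotenuse).
Long leg = 23.91·√3 ≈ 23.91·1.73205 ≈ 41.4133
Hypotenuse = 2·23.91 = 47.82

Long leg = 23.91√3 = 41.41, Hypotenuse = 47.82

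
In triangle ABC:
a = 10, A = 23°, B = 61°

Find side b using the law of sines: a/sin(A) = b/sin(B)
a/sin(A) = b/sin(B)  ⇒  b = a·sin(B)/sin(A) = 10·sin(61°)/sin(23°)
sin(61°) ≈ 0.87462, sin(23°) ≈ 0.390731
b ≈ 10·0.87462/0.390731 ≈ 8.7462/0.390731 ≈ 22.3842

b = 22.38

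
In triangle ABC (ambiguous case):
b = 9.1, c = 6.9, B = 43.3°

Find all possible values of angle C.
b/sin(B) = c/sin(C)  ⇒  sin(C) = c·sin(B)/b = 6.9·sin(43.3°)/9.1
sin(43.3°) ≈ 0.685818
sin(C) ≈ 6.9·0.685818/9.1 ≈ 4.73215/9.1 ≈ 0.520016
Candidate 1: C₁ = arcsin(0.520016) ≈ 31.3333°  →  A = 180° − 43.3° − 31.3333° ≈ 105.367° > 0, valid
Candidate 2: C₂ = 180° − C₁ ≈ 148.667°  →  A = 180° − 43.3° − 148.667° ≈ -11.9667° ≤ 0, not a valid triangle

C = 31.33° (one solution)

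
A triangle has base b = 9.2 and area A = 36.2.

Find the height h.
A = ½·b·h  ⇒  h = 2A/b = 2·36.2/9.2 = 72.4/9.2 ≈ 7.86957

h = 7.87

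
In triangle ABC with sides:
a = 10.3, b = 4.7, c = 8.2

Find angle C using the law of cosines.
c² = a² + b² − 2ab·cos(C)  ⇒  cos(C) = (a² + b² − c²)/(2ab)
cos(C) = (10.3² + 4.7² − 8.2²)/(2·10.3·4.7) = (106.09 + 22.09 − 67.24)/96.82 = 60.94/96.82 ≈ 0.629415
C = arccos(0.629415) ≈ 50.993°

C = 50.99°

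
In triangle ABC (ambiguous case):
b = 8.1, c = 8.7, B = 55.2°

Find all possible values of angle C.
b/sin(B) = c/sin(C)  ⇒  sin(C) = c·sin(B)/b = 8.7·sin(55.2°)/8.1
sin(55.2°) ≈ 0.821149
sin(C) ≈ 8.7·0.821149/8.1 ≈ 7.144/8.1 ≈ 0.881975
Candidate 1: C₁ = arcsin(0.881975) ≈ 61.8815°  →  A = 180° − 55.2° − 61.8815° ≈ 62.9185° > 0, valid
Candidate 2: C₂ = 180° − C₁ ≈ 118.118°  →  A = 180° − 55.2° − 118.118° ≈ 6.68154° > 0, valid

C = 61.88° or C = 118.1° (two solutions)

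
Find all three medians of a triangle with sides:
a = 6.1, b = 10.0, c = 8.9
Median formula: m_a = ½√(2b² + 2c² − a²) (and cyclically). a² = 37.21, b² = 100, c² = 79.21.
m_a = ½√(2·100 + 2·79.21 − 37.21) = ½√321.21 ≈ ½·17.9223 ≈ 8.96117
m_b = ½√(2·37.21 + 2·79.21 − 100) = ½√132.84 ≈ ½·11.5256 ≈ 5.76281
m_c = ½√(2·37.21 + 2·100 − 79.21) = ½√195.21 ≈ ½·13.9718 ≈ 6.98588

m_a = 8.961, m_b = 5.763, m_c = 6.986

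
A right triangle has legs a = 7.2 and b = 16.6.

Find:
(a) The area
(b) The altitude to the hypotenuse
(a) The legs are perpendicular, so Area = ½·a·b = ½·7.2·16.6 = ½·119.52 = 59.76
(b) Hypotenuse c = √(a² + b²) = √(51.84 + 275.56) = √327.4 ≈ 18.0942
    Area = ½·c·h_c  ⇒  h_c = 2·Area/c = 119.52/18.0942 ≈ 6.60543

Area = 59.76, h_c = 6.605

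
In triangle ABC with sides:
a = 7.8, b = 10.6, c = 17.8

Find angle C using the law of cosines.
c² = a² + b² − 2ab·cos(C)  ⇒  cos(C) = (a² + b² − c²)/(2ab)
cos(C) = (7.8² + 10.6² − 17.8²)/(2·7.8·10.6) = (60.84 + 112.36 − 316.84)/165.36 = -143.64/165.36 ≈ -0.86865
C = arccos(-0.86865) ≈ 150.302°

C = 150.3°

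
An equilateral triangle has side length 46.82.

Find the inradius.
r = Area/s with s the semi-perimeter.
Area = (√3/4)·46.82² = (√3/4)·2192.1124 ≈ 0.433013·2192.1124 ≈ 949.213
s = 3·46.82/2 = 70.23
r ≈ 949.213/70.23 ≈ 13.5158
(Equivalently r = side/(2√3) = 46.82/3.4641 ≈ 13.5158.)

r = 13.52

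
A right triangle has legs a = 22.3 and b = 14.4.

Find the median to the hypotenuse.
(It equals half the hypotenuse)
Hypotenuse c = √(a² + b²) = √(497.29 + 207.36) = √704.65 ≈ 26.5452
Median to hypotenuse = c/2 ≈ 26.5452/2 ≈ 13.2726

Median = 13.27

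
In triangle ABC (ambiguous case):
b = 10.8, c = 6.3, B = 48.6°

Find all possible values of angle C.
b/sin(B) = c/sin(C)  ⇒  sin(C) = c·sin(B)/b = 6.3·sin(48.6°)/10.8
sin(48.6°) ≈ 0.750111
sin(C) ≈ 6.3·0.750111/10.8 ≈ 4.7257/10.8 ≈ 0.437565
Candidate 1: C₁ = arcsin(0.437565) ≈ 25.9486°  →  A = 180° − 48.6° − 25.9486° ≈ 105.451° > 0, valid
Candidate 2: C₂ = 180° − C₁ ≈ 154.051°  →  A = 180° − 48.6° − 154.051° ≈ -22.6514° ≤ 0, not a valid triangle

C = 25.95° (one solution)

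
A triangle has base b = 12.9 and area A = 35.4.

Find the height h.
A = ½·b·h  ⇒  h = 2A/b = 2·35.4/12.9 = 70.8/12.9 ≈ 5.48837

h = 5.488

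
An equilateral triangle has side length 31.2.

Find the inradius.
r = Area/s with s the semi-perimeter.
Area = (√3/4)·31.2² = (√3/4)·973.44 ≈ 0.433013·973.44 ≈ 421.512
s = 3·31.2/2 = 46.8
r ≈ 421.512/46.8 ≈ 9.00666
(Equivalently r = side/(2√3) = 31.2/3.4641 ≈ 9.00666.)

r = 9.007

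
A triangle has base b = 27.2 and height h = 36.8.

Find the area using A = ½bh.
A = ½·b·h = ½·27.2·36.8 = ½·1000.96 = 500.48

Area = 500.48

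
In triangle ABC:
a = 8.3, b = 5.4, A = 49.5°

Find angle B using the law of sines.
a/sin(A) = b/sin(B)  ⇒  sin(B) = b·sin(A)/a = 5.4·sin(49.5°)/8.3
sin(49.5°) ≈ 0.760406
sin(B) ≈ 5.4·0.760406/8.3 ≈ 4.10619/8.3 ≈ 0.494722
B = arcsin(0.494722) ≈ 29.6514°
(Since b ≤ a we need B ≤ A, so the obtuse alternative 180° − 29.6514° ≈ 150.349° is rejected.)

B = 29.65°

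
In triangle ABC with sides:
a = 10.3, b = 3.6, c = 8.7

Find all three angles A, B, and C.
Law of cosines for each angle (a² = 106.09, b² = 12.96, c² = 75.69):
cos(A) = (b² + c² − a²)/(2bc) = (12.96 + 75.69 − 106.09)/(2·3.6·8.7) = -17.44/62.64 ≈ -0.278416  ⇒  A ≈ 106.166°
cos(B) = (a² + c² − b²)/(2ac) = (106.09 + 75.69 − 12.96)/(2·10.3·8.7) = 168.82/179.22 ≈ 0.941971  ⇒  B ≈ 19.6148°
cos(C) = (a² + b² − c²)/(2ab) = (106.09 + 12.96 − 75.69)/(2·10.3·3.6) = 43.36/74.16 ≈ 0.584682  ⇒  C ≈ 54.2195°
Check: A + B + C ≈ 180°

A = 106.2°, B = 19.61°, C = 54.22°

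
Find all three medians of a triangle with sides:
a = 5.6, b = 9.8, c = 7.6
Median formula: m_a = ½√(2b² + 2c² − a²) (and cyclically). a² = 31.36, b² = 96.04, c² = 57.76.
m_a = ½√(2·96.04 + 2·57.76 − 31.36) = ½√276.24 ≈ ½·16.6205 ≈ 8.31023
m_b = ½√(2·31.36 + 2·57.76 − 96.04) = ½√82.2 ≈ ½·9.06642 ≈ 4.53321
m_c = ½√(2·31.36 + 2·96.04 − 57.76) = ½√197.04 ≈ ½·14.0371 ≈ 7.01855

m_a = 8.31, m_b = 4.533, m_c = 7.019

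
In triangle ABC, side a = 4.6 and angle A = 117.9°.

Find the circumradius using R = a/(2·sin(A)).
R = a/(2·sin(A)) = 4.6/(2·sin(117.9°))
sin(117.9°) ≈ 0.883766
R ≈ 4.6/(2·0.883766) = 4.6/1.76753 ≈ 2.6025

R = 2.602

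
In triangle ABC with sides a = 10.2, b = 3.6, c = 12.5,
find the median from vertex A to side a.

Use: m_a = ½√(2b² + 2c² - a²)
m_a = ½√(2·3.6² + 2·12.5² − 10.2²) = ½√(2·12.96 + 2·156.25 − 104.04) = ½√(25.92 + 312.5 − 104.04) = ½√234.38
√234.38 ≈ 15.3095, so m_a ≈ 7.65474

m_a = 7.655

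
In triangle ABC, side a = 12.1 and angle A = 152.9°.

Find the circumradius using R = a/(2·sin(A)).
R = a/(2·sin(A)) = 12.1/(2·sin(152.9°))
sin(152.9°) ≈ 0.455545
R ≈ 12.1/(2·0.455545) = 12.1/0.91109 ≈ 13.2808

R = 13.28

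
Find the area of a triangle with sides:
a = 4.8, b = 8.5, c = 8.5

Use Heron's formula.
s = (4.8 + 8.5 + 8.5)/2 = 21.8/2 = 10.9
s − a = 6.1, s − b = 2.4, s − c = 2.4
s(s−a)(s−b)(s−c) = 10.9·6.1·2.4·2.4 ≈ 382.982
Area = √382.982 ≈ 19.5699

Area = 19.57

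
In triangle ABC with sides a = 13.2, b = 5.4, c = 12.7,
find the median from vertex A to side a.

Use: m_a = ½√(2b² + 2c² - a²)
m_a = ½√(2·5.4² + 2·12.7² − 13.2²) = ½√(2·29.16 + 2·161.29 − 174.24) = ½√(58.32 + 322.58 − 174.24) = ½√206.66
√206.66 ≈ 14.3757, so m_a ≈ 7.18784

m_a = 7.188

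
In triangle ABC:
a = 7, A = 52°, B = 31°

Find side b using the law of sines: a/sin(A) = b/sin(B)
a/sin(A) = b/sin(B)  ⇒  b = a·sin(B)/sin(A) = 7·sin(31°)/sin(52°)
sin(31°) ≈ 0.515038, sin(52°) ≈ 0.788011
b ≈ 7·0.515038/0.788011 ≈ 3.60527/0.788011 ≈ 4.57515

b = 4.575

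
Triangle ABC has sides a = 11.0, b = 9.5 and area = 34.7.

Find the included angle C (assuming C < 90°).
Area = ½·a·b·sin(C)  ⇒  sin(C) = 2·Area/(a·b) = 2·34.7/(11.0·9.5) = 69.4/104.5 ≈ 0.664115
C = arcsin(0.664115) ≈ 41.6145° (taking the acute solution since C < 90°)

C = 41.61°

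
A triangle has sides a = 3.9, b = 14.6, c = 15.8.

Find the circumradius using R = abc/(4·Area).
First find the area with Heron's formula.
s = (3.9 + 14.6 + 15.8)/2 = 17.15
Area = √(s(s−a)(s−b)(s−c)) = √(17.15·13.25·2.55·1.35) ≈ √782.265 ≈ 27.969
abc = 3.9·14.6·15.8 = 899.652
R = abc/(4·Area) ≈ 899.652/(4·27.969) = 899.652/111.876 ≈ 8.04151

R = 8.042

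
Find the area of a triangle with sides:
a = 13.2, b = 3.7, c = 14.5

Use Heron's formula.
s = (13.2 + 3.7 + 14.5)/2 = 31.4/2 = 15.7
s − a = 2.5, s − b = 12, s − c = 1.2
s(s−a)(s−b)(s−c) = 15.7·2.5·12·1.2 ≈ 565.2
Area = √565.2 ≈ 23.7739

Area = 23.77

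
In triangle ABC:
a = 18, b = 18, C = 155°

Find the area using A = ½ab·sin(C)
A = ½·a·b·sin(C) = ½·18·18·sin(155°)
sin(155°) ≈ 0.422618
A ≈ ½·324·0.422618 = 162·0.422618 ≈ 68.4642

Area = 68.46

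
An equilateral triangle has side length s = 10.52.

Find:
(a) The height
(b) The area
(a) The height splits the triangle into two 30-60-90 halves: h = s·√3/2 = 10.52·1.73205/2 ≈ 18.2212/2 ≈ 9.11059
(b) Area = (√3/4)·s² = (√3/4)·10.52² = (√3/4)·110.6704 ≈ 0.433013·110.6704 ≈ 47.9217

Height = 9.111, Area = 47.92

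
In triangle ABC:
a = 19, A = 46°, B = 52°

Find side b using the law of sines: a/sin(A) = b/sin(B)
a/sin(A) = b/sin(B)  ⇒  b = a·sin(B)/sin(A) = 19·sin(52°)/sin(46°)
sin(52°) ≈ 0.788011, sin(46°) ≈ 0.71934
b ≈ 19·0.788011/0.71934 ≈ 14.9722/0.71934 ≈ 20.8138

b = 20.81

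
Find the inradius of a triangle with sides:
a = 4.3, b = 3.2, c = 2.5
r = Area/s where s is the semi-perimeter.
s = (4.3 + 3.2 + 2.5)/2 = 10/2 = 5
Area = √(s(s−a)(s−b)(s−c)) = √(5·0.7·1.8·2.5) ≈ √15.75 ≈ 3.96863
r ≈ 3.96863/5 ≈ 0.793725

r = 0.7937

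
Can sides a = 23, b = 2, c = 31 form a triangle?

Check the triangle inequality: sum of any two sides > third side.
a + b vs c: 23 + 2 = 25 ≤ 31  ✗
a + c vs b: 23 + 31 = 54 > 2  ✓
b + c vs a: 2 + 31 = 33 > 23  ✓

No: 23 + 2 = 25 is not > 31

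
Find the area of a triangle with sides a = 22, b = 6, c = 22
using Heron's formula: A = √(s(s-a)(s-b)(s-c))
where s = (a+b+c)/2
s = (22 + 6 + 22)/2 = 50/2 = 25
s − a = 3, s − b = 19, s − c = 3
s(s−a)(s−b)(s−c) = 25·3·19·3 = 4275
Area = √4275 ≈ 65.3835

s = 25.0, Area = 65.38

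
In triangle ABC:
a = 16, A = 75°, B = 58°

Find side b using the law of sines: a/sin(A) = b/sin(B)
a/sin(A) = b/sin(B)  ⇒  b = a·sin(B)/sin(A) = 16·sin(58°)/sin(75°)
sin(58°) ≈ 0.848048, sin(75°) ≈ 0.965926
b ≈ 16·0.848048/0.965926 ≈ 13.5688/0.965926 ≈ 14.0474

b = 14.05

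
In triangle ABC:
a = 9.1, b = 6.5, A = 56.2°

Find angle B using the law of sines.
a/sin(A) = b/sin(B)  ⇒  sin(B) = b·sin(A)/a = 6.5·sin(56.2°)/9.1
sin(56.2°) ≈ 0.830984
sin(B) ≈ 6.5·0.830984/9.1 ≈ 5.4014/9.1 ≈ 0.59356
B = arcsin(0.59356) ≈ 36.4101°
(Since b ≤ a we need B ≤ A, so the obtuse alternative 180° − 36.4101° ≈ 143.59° is rejected.)

B = 36.41°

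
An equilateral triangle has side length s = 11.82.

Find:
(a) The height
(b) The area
(a) The height splits the triangle into two 30-60-90 halves: h = s·√3/2 = 11.82·1.73205/2 ≈ 20.4728/2 ≈ 10.2364
(b) Area = (√3/4)·s² = (√3/4)·11.82² = (√3/4)·139.7124 ≈ 0.433013·139.7124 ≈ 60.4972

Height = 10.24, Area = 60.5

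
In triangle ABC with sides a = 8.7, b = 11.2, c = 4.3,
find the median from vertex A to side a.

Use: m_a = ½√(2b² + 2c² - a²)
m_a = ½√(2·11.2² + 2·4.3² − 8.7²) = ½√(2·125.44 + 2·18.49 − 75.69) = ½√(250.88 + 36.98 − 75.69) = ½√212.17
√212.17 ≈ 14.5661, so m_a ≈ 7.28303

m_a = 7.283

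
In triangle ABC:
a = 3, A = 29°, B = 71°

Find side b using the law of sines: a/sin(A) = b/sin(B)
a/sin(A) = b/sin(B)  ⇒  b = a·sin(B)/sin(A) = 3·sin(71°)/sin(29°)
sin(71°) ≈ 0.945519, sin(29°) ≈ 0.48481
b ≈ 3·0.945519/0.48481 ≈ 2.83656/0.48481 ≈ 5.85087

b = 5.851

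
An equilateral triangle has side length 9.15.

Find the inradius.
r = Area/s with s the semi-perimeter.
Area = (√3/4)·9.15² = (√3/4)·83.7225 ≈ 0.433013·83.7225 ≈ 36.2529
s = 3·9.15/2 = 13.725
r ≈ 36.2529/13.725 ≈ 2.64138
(Equivalently r = side/(2√3) = 9.15/3.4641 ≈ 2.64138.)

r = 2.641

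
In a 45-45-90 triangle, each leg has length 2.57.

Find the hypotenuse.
In a 45-45-90 triangle the sides are in ratio 1 : 1 : √2, so hypotenuse = leg·√2.
Hypotenuse = 2.57·√2 ≈ 2.57·1.41421 ≈ 3.63453

Hypotenuse = 2.57√2 = 3.635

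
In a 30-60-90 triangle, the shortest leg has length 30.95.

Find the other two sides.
In a 30-60-90 triangle the sides are in ratio 1 : √3 : 2 (short leg : long leg : hypotenuse).
Long leg = 30.95·√3 ≈ 30.95·1.73205 ≈ 53.607
Hypotenuse = 2·30.95 = 61.9

Long leg = 30.95√3 = 53.61, Hypotenuse = 61.9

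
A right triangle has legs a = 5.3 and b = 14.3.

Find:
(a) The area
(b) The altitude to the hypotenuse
(a) The legs are perpendicular, so Area = ½·a·b = ½·5.3·14.3 = ½·75.79 = 37.895
(b) Hypotenuse c = √(a² + b²) = √(28.09 + 204.49) = √232.58 ≈ 15.2506
    Area = ½·c·h_c  ⇒  h_c = 2·Area/c = 75.79/15.2506 ≈ 4.96965

Area = 37.895, h_c = 4.97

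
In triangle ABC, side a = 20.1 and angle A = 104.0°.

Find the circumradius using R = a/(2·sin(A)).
R = a/(2·sin(A)) = 20.1/(2·sin(104.0°))
sin(104.0°) ≈ 0.970296
R ≈ 20.1/(2·0.970296) = 20.1/1.94059 ≈ 10.3577

R = 10.36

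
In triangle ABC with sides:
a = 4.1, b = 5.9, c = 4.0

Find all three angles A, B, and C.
Law of cosines for each angle (a² = 16.81, b² = 34.81, c² = 16):
cos(A) = (b² + c² − a²)/(2bc) = (34.81 + 16 − 16.81)/(2·5.9·4.0) = 34/47.2 ≈ 0.720339  ⇒  A ≈ 43.9175°
cos(B) = (a² + c² − b²)/(2ac) = (16.81 + 16 − 34.81)/(2·4.1·4.0) = -2/32.8 ≈ -0.0609756  ⇒  B ≈ 93.4958°
cos(C) = (a² + b² − c²)/(2ab) = (16.81 + 34.81 − 16)/(2·4.1·5.9) = 35.62/48.38 ≈ 0.736255  ⇒  C ≈ 42.5867°
Check: A + B + C ≈ 180°

A = 43.92°, B = 93.5°, C = 42.59°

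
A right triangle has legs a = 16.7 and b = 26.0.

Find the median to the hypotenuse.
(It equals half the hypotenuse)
Hypotenuse c = √(a² + b²) = √(278.89 + 676) = √954.89 ≈ 30.9013
Median to hypotenuse = c/2 ≈ 30.9013/2 ≈ 15.4506

Median = 15.45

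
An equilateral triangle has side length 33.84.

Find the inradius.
r = Area/s with s the semi-perimeter.
Area = (√3/4)·33.84² = (√3/4)·1145.1456 ≈ 0.433013·1145.1456 ≈ 495.863
s = 3·33.84/2 = 50.76
r ≈ 495.863/50.76 ≈ 9.76877
(Equivalently r = side/(2√3) = 33.84/3.4641 ≈ 9.76877.)

r = 9.769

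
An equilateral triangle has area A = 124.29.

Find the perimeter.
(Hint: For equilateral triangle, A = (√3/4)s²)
A = (√3/4)s²  ⇒  s² = 4A/√3 = 4·124.29/√3 = 497.16/1.73205 ≈ 287.035
s ≈ √287.035 ≈ 16.9421
Perimeter = 3s ≈ 3·16.9421 ≈ 50.8264

Perimeter = 50.83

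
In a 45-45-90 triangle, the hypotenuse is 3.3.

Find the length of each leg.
In a 45-45-90 triangle hypotenuse = leg·√2, so leg = hypotenuse/√2.
Leg = 3.3/√2 ≈ 3.3/1.41421 ≈ 2.33345

Each leg = 2.333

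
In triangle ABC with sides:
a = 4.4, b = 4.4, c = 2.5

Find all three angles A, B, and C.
Law of cosines for each angle (a² = 19.36, b² = 19.36, c² = 6.25):
cos(A) = (b² + c² − a²)/(2bc) = (19.36 + 6.25 − 19.36)/(2·4.4·2.5) = 6.25/22 ≈ 0.284091  ⇒  A ≈ 73.4955°
cos(B) = (a² + c² − b²)/(2ac) = (19.36 + 6.25 − 19.36)/(2·4.4·2.5) = 6.25/22 ≈ 0.284091  ⇒  B ≈ 73.4955°
cos(C) = (a² + b² − c²)/(2ab) = (19.36 + 19.36 − 6.25)/(2·4.4·4.4) = 32.47/38.72 ≈ 0.838585  ⇒  C ≈ 33.009°
Check: A + B + C ≈ 180°

A = 73.5°, B = 73.5°, C = 33.01°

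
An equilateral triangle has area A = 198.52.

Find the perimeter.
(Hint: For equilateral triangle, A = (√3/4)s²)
A = (√3/4)s²  ⇒  s² = 4A/√3 = 4·198.52/√3 = 794.08/1.73205 ≈ 458.462
s ≈ √458.462 ≈ 21.4117
Perimeter = 3s ≈ 3·21.4117 ≈ 64.2352

Perimeter = 64.24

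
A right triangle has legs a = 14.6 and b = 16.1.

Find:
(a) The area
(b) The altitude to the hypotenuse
(a) The legs are perpendicular, so Area = ½·a·b = ½·14.6·16.1 = ½·235.06 = 117.53
(b) Hypotenuse c = √(a² + b²) = √(213.16 + 259.21) = √472.37 ≈ 21.7341
    Area = ½·c·h_c  ⇒  h_c = 2·Area/c = 235.06/21.7341 ≈ 10.8153

Area = 117.53, h_c = 10.82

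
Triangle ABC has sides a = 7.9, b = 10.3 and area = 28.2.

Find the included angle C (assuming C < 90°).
Area = ½·a·b·sin(C)  ⇒  sin(C) = 2·Area/(a·b) = 2·28.2/(7.9·10.3) = 56.4/81.37 ≈ 0.69313
C = arcsin(0.69313) ≈ 43.8784° (taking the acute solution since C < 90°)

C = 43.88°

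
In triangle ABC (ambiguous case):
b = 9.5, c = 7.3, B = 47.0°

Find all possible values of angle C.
b/sin(B) = c/sin(C)  ⇒  sin(C) = c·sin(B)/b = 7.3·sin(47.0°)/9.5
sin(47.0°) ≈ 0.731354
sin(C) ≈ 7.3·0.731354/9.5 ≈ 5.33888/9.5 ≈ 0.561988
Candidate 1: C₁ = arcsin(0.561988) ≈ 34.1934°  →  A = 180° − 47.0° − 34.1934° ≈ 98.8066° > 0, valid
Candidate 2: C₂ = 180° − C₁ ≈ 145.807°  →  A = 180° − 47.0° − 145.807° ≈ -12.8066° ≤ 0, not a valid triangle

C = 34.19° (one solution)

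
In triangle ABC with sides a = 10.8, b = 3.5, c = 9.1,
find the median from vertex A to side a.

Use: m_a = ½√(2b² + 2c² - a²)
m_a = ½√(2·3.5² + 2·9.1² − 10.8²) = ½√(2·12.25 + 2·82.81 − 116.64) = ½√(24.5 + 165.62 − 116.64) = ½√73.48
√73.48 ≈ 8.57205, so m_a ≈ 4.28602

m_a = 4.286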